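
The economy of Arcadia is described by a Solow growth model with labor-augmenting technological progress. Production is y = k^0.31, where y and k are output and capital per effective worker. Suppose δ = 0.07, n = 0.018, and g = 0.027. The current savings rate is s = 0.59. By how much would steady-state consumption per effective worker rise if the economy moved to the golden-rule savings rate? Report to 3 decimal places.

Δc ≈ 0.223

The effective depreciation rate is n + g + δ = 0.018 + 0.027 + 0.07 = 0.115.
Current steady state (s = 0.59): k* = (0.59/0.115)^(1/0.69) ≈ 10.6957, y* = 10.6957^0.31 ≈ 2.0848, c* = (1−0.59)·2.0848 ≈ 0.8547.
At the golden rule the marginal product of capital equals n+g+δ: 0.31·k^(0.31−1) = 0.115. Solving, k_gold = (0.31/0.115)^(1/0.69) ≈ 4.2087.
y_gold = 4.2087^0.31 ≈ 1.5613, c_gold = y_gold − 0.115·k_gold ≈ 1.0773.
Gain: Δc = 1.0773 − 0.8547 ≈ 0.2225.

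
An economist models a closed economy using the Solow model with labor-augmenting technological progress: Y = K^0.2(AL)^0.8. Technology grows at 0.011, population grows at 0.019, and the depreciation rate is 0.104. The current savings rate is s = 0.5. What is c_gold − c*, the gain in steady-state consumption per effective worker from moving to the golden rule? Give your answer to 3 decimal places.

n + g + δ = 0.019 + 0.011 + 0.104 = 0.134.
Current steady state (s = 0.5): k* = (0.5/0.134)^(1/0.8) ≈ 5.1860, y* = 5.1860^0.2 ≈ 1.3898, c* = (1−0.5)·1.3898 ≈ 0.6949.
Setting f'(k) = n+g+δ gives 0.2·k^(0.2−1) = 0.134, hence k_gold = (0.2/0.134)^(1/0.8) ≈ 1.6497.
y_gold = 1.6497^0.2 ≈ 1.1053, c_gold = y_gold − 0.134·k_gold ≈ 0.8842.
Gain: Δc = 0.8842 − 0.6949 ≈ 0.1893.

Δc ≈ 0.189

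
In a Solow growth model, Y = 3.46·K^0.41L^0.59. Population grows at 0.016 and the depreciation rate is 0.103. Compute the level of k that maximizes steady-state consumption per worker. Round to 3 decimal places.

Capital per worker breaks even when investment replaces (n + δ)·k; here n + δ = 0.119.
At the golden rule the marginal product of capital equals n+δ: 0.41·3.46·k^(0.41−1) = 0.119. Solving, k_gold = (0.41·3.46/0.119)^(1/0.59) ≈ 66.7205.

k_gold ≈ 66.721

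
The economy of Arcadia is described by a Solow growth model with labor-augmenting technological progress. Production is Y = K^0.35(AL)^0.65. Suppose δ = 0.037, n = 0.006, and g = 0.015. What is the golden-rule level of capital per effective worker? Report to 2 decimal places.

Break-even investment rate: n + g + δ = 0.006 + 0.015 + 0.037 = 0.058.
Setting f'(k) = n+g+δ gives 0.35·k^(0.35−1) = 0.058, hence k_gold = (0.35/0.058)^(1/0.65) ≈ 15.8849.

k_gold ≈ 15.88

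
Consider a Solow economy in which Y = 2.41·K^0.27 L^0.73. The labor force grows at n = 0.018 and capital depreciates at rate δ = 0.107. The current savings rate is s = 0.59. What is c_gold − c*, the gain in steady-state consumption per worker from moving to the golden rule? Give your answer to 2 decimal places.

Capital per worker breaks even when investment replaces (n + δ)·k; here n + δ = 0.125.
Current steady state (s = 0.59): k* = (0.59·2.41/0.125)^(1/0.73) ≈ 27.9588, y* = 2.41·27.9588^0.27 ≈ 5.9235, c* = (1−0.59)·5.9235 ≈ 2.4286.
At the golden rule the marginal product of capital equals n+δ: 0.27·2.41·k^(0.27−1) = 0.125. Solving, k_gold = (0.27·2.41/0.125)^(1/0.73) ≈ 9.5822.
y_gold = 2.41·9.5822^0.27 ≈ 4.4362, c_gold = y_gold − 0.125·k_gold ≈ 3.2384.
Gain: Δc = 3.2384 − 2.4286 ≈ 0.8098.

Δc ≈ 0.81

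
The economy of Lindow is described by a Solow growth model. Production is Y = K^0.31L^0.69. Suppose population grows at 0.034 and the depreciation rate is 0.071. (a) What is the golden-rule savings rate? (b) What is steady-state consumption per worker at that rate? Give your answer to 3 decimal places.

The effective depreciation rate is n + δ = 0.034 + 0.071 = 0.105.
For Cobb-Douglas, s_gold equals capital's share: s_gold = 0.31.
Golden rule sets MPK = n+δ: 0.31·k^(0.31−1) = 0.105, so k_gold = (0.31/0.105)^(1/0.69) ≈ 4.8019.
y_gold = 4.8019^0.31 ≈ 1.6264; c_gold = (1−0.31)·y_gold ≈ 1.1222.

(a) s_gold = 0.310; (b) c_gold ≈ 1.122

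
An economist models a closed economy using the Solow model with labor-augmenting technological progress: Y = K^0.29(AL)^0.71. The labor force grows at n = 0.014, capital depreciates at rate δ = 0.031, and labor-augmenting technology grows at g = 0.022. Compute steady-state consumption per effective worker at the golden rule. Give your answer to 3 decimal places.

The effective depreciation rate is n + g + δ = 0.014 + 0.022 + 0.031 = 0.067.
Setting f'(k) = n+g+δ gives 0.29·k^(0.29−1) = 0.067, hence k_gold = (0.29/0.067)^(1/0.71) ≈ 7.8746.
y_gold = 7.8746^0.29 ≈ 1.8193.
c_gold = y_gold − (n+g+δ)·k_gold = 1.8193 − 0.067·7.8746 ≈ 1.2917.

c_gold ≈ 1.292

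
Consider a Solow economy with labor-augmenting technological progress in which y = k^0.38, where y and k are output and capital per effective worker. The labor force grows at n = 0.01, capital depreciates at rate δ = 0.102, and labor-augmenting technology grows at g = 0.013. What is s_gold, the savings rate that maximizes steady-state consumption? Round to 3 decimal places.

s_gold = 0.380

Capital per effective worker breaks even when investment replaces (n + g + δ)·k; here n + g + δ = 0.125.
At the golden rule MPK = n+g+δ, and in any Cobb-Douglas steady state s = (n+g+δ)·k/y = MPK·k/y = capital's share 0.38.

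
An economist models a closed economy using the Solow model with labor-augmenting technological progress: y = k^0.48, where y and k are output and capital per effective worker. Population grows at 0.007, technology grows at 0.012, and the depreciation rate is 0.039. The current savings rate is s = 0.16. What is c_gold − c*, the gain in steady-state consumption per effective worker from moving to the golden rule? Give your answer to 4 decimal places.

n + g + δ = 0.007 + 0.012 + 0.039 = 0.058.
Current steady state (s = 0.16): k* = (0.16/0.058)^(1/0.52) ≈ 7.0386, y* = 7.0386^0.48 ≈ 2.5515, c* = (1−0.16)·2.5515 ≈ 2.1432.
Setting f'(k) = n+g+δ gives 0.48·k^(0.48−1) = 0.058, hence k_gold = (0.48/0.058)^(1/0.52) ≈ 58.2137.
y_gold = 58.2137^0.48 ≈ 7.0342, c_gold = y_gold − 0.058·k_gold ≈ 3.6578.
Gain: Δc = 3.6578 − 2.1432 ≈ 1.5145.

Δc ≈ 1.5145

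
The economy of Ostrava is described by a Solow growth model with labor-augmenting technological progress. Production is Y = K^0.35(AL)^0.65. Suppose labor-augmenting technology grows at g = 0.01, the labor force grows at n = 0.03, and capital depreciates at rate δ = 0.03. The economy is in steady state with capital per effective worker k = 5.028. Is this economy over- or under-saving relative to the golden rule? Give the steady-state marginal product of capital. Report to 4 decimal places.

under-saving; MPK ≈ 0.1225

n + g + δ = 0.03 + 0.01 + 0.03 = 0.07.
MPK = 0.35·k^(0.35−1) = 0.35·5.028^(-0.65) ≈ 0.1225.
MPK > 0.07, so the economy is dynamically efficient (under-saving).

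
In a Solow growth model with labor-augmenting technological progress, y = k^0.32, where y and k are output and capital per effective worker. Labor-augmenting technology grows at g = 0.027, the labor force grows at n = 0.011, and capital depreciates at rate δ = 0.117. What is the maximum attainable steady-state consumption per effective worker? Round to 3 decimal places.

c_gold ≈ 0.956

Break-even investment rate: n + g + δ = 0.011 + 0.027 + 0.117 = 0.155.
Setting f'(k) = n+g+δ gives 0.32·k^(0.32−1) = 0.155, hence k_gold = (0.32/0.155)^(1/0.68) ≈ 2.9038.
y_gold = 2.9038^0.32 ≈ 1.4065.
c_gold = y_gold − (n+g+δ)·k_gold = 1.4065 − 0.155·2.9038 ≈ 0.9564.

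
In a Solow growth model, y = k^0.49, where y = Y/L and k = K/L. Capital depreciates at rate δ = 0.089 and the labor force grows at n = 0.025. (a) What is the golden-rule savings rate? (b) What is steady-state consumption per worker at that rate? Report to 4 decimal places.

(a) s_gold = 0.4900; (b) c_gold ≈ 2.0703

Capital per worker breaks even when investment replaces (n + δ)·k; here n + δ = 0.114.
For Cobb-Douglas, s_gold equals capital's share: s_gold = 0.49.
Setting f'(k) = n+δ gives 0.49·k^(0.49−1) = 0.114, hence k_gold = (0.49/0.114)^(1/0.51) ≈ 17.4481.
y_gold = 17.4481^0.49 ≈ 4.0593; c_gold = (1−0.49)·y_gold ≈ 2.0703.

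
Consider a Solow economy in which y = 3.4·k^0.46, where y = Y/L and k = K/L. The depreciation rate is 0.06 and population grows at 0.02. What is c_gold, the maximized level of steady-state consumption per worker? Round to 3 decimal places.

c_gold ≈ 23.107

The effective depreciation rate is n + δ = 0.02 + 0.06 = 0.08.
Golden rule sets MPK = n+δ: 0.46·3.4·k^(0.46−1) = 0.08, so k_gold = (0.46·3.4/0.08)^(1/0.54) ≈ 246.0439.
y_gold = 3.4·246.0439^0.46 ≈ 42.7902.
c_gold = y_gold − (n+δ)·k_gold = 42.7902 − 0.08·246.0439 ≈ 23.1067.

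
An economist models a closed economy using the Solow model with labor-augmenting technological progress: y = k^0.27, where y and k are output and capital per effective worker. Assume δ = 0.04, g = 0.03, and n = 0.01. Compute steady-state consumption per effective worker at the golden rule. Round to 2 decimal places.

c_gold ≈ 1.14

Capital per effective worker breaks even when investment replaces (n + g + δ)·k; here n + g + δ = 0.08.
At the golden rule the marginal product of capital equals n+g+δ: 0.27·k^(0.27−1) = 0.08. Solving, k_gold = (0.27/0.08)^(1/0.73) ≈ 5.2925.
y_gold = 5.2925^0.27 ≈ 1.5682.
c_gold = y_gold − (n+g+δ)·k_gold = 1.5682 − 0.08·5.2925 ≈ 1.1448.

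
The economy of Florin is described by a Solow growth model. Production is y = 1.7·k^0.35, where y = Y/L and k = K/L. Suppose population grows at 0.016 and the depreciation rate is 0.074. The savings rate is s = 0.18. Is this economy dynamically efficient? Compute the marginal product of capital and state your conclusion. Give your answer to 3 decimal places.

dynamically efficient; MPK ≈ 0.175

Capital per worker breaks even when investment replaces (n + δ)·k; here n + δ = 0.09.
Steady-state k*: s·A·k^0.35 = 0.09·k gives k* = (0.18·1.7/0.09)^(1/0.65) ≈ 6.5714.
MPK = 0.35·1.7·6.5714^(-0.65) ≈ 0.1750.
MPK > n+δ = 0.09, so the economy is dynamically efficient (under-saving).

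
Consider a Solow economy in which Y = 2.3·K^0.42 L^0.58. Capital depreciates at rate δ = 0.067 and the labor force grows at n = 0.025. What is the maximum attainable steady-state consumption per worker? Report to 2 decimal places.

c_gold ≈ 7.32

n + δ = 0.025 + 0.067 = 0.092.
At the golden rule the marginal product of capital equals n+δ: 0.42·2.3·k^(0.42−1) = 0.092. Solving, k_gold = (0.42·2.3/0.092)^(1/0.58) ≈ 57.6330.
y_gold = 2.3·57.6330^0.42 ≈ 12.6244.
c_gold = y_gold − (n+δ)·k_gold = 12.6244 − 0.092·57.6330 ≈ 7.3221.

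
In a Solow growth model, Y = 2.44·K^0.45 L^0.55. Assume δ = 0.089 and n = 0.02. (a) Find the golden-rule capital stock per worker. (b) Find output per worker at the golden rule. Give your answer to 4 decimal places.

Break-even investment rate: n + δ = 0.02 + 0.089 = 0.109.
Golden rule sets MPK = n+δ: 0.45·2.44·k^(0.45−1) = 0.109, so k_gold = (0.45·2.44/0.109)^(1/0.55) ≈ 66.6739.
y_gold = 2.44·66.6739^0.45 ≈ 16.1499.

(a) k_gold ≈ 66.6739; (b) y_gold ≈ 16.1499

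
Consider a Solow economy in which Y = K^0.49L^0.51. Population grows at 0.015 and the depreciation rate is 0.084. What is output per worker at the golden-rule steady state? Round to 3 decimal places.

Capital per worker breaks even when investment replaces (n + δ)·k; here n + δ = 0.099.
At the golden rule the marginal product of capital equals n+δ: 0.49·k^(0.49−1) = 0.099. Solving, k_gold = (0.49/0.099)^(1/0.51) ≈ 23.0083.
Output: y_gold = k_gold^0.49 = 23.0083^0.49 ≈ 4.6486.

y_gold ≈ 4.649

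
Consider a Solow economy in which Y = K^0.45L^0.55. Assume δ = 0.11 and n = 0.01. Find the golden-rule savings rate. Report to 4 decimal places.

s_gold = 0.4500

Capital per worker breaks even when investment replaces (n + δ)·k; here n + δ = 0.12.
At the golden rule MPK = n+δ, and in any Cobb-Douglas steady state s = (n+δ)·k/y = MPK·k/y = capital's share 0.45.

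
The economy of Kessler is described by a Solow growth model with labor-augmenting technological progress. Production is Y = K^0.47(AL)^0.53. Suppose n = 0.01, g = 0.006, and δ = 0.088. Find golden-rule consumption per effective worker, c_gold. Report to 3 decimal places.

Break-even investment rate: n + g + δ = 0.01 + 0.006 + 0.088 = 0.104.
Maximizing c = f(k) − (n+g+δ)·k gives f'(k) = n+g+δ, i.e. 0.47·k^(0.47−1) = 0.104, so k_gold = (0.47/0.104)^(1/0.53) ≈ 17.2175.
y_gold = 17.2175^0.47 ≈ 3.8098.
c_gold = y_gold − (n+g+δ)·k_gold = 3.8098 − 0.104·17.2175 ≈ 2.0192.

c_gold ≈ 2.019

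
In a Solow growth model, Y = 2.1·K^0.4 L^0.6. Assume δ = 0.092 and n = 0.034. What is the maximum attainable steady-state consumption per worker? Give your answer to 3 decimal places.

n + δ = 0.034 + 0.092 = 0.126.
At the golden rule the marginal product of capital equals n+δ: 0.4·2.1·k^(0.4−1) = 0.126. Solving, k_gold = (0.4·2.1/0.126)^(1/0.6) ≈ 23.6146.
y_gold = 2.1·23.6146^0.4 ≈ 7.4386.
c_gold = y_gold − (n+δ)·k_gold = 7.4386 − 0.126·23.6146 ≈ 4.4632.

c_gold ≈ 4.463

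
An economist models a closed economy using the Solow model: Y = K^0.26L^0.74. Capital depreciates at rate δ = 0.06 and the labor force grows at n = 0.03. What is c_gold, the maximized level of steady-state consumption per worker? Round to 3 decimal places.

n + δ = 0.03 + 0.06 = 0.09.
Maximizing c = f(k) − (n+δ)·k gives f'(k) = n+δ, i.e. 0.26·k^(0.26−1) = 0.09, so k_gold = (0.26/0.09)^(1/0.74) ≈ 4.1938.
y_gold = 4.1938^0.26 ≈ 1.4517.
c_gold = y_gold − (n+δ)·k_gold = 1.4517 − 0.09·4.1938 ≈ 1.0743.

c_gold ≈ 1.074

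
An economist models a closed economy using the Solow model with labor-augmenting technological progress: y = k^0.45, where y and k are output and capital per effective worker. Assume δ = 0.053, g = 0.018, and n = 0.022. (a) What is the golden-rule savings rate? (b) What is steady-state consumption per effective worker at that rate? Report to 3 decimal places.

(a) s_gold = 0.450; (b) c_gold ≈ 1.998

Capital per effective worker breaks even when investment replaces (n + g + δ)·k; here n + g + δ = 0.093.
For Cobb-Douglas, s_gold equals capital's share: s_gold = 0.45.
Golden rule sets MPK = n+g+δ: 0.45·k^(0.45−1) = 0.093, so k_gold = (0.45/0.093)^(1/0.55) ≈ 17.5777.
y_gold = 17.5777^0.45 ≈ 3.6327; c_gold = (1−0.45)·y_gold ≈ 1.9980.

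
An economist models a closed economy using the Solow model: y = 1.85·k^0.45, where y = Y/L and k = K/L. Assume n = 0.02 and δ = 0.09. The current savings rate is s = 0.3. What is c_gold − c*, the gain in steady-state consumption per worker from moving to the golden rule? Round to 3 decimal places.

The effective depreciation rate is n + δ = 0.02 + 0.09 = 0.11.
Current steady state (s = 0.3): k* = (0.3·1.85/0.11)^(1/0.55) ≈ 18.9671, y* = 1.85·18.9671^0.45 ≈ 6.9546, c* = (1−0.3)·6.9546 ≈ 4.8682.
Maximizing c = f(k) − (n+δ)·k gives f'(k) = n+δ, i.e. 0.45·1.85·k^(0.45−1) = 0.11, so k_gold = (0.45·1.85/0.11)^(1/0.55) ≈ 39.6430.
y_gold = 1.85·39.6430^0.45 ≈ 9.6905, c_gold = y_gold − 0.11·k_gold ≈ 5.3298.
Gain: Δc = 5.3298 − 4.8682 ≈ 0.4616.

Δc ≈ 0.462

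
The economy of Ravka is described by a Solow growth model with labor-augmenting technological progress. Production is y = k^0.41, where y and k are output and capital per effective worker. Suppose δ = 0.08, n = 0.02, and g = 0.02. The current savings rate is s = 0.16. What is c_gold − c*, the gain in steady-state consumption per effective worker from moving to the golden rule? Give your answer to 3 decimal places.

Break-even investment rate: n + g + δ = 0.02 + 0.02 + 0.08 = 0.12.
Current steady state (s = 0.16): k* = (0.16/0.12)^(1/0.59) ≈ 1.6284, y* = 1.6284^0.41 ≈ 1.2213, c* = (1−0.16)·1.2213 ≈ 1.0259.
Setting f'(k) = n+g+δ gives 0.41·k^(0.41−1) = 0.12, hence k_gold = (0.41/0.12)^(1/0.59) ≈ 8.0244.
y_gold = 8.0244^0.41 ≈ 2.3486, c_gold = y_gold − 0.12·k_gold ≈ 1.3857.
Gain: Δc = 1.3857 − 1.0259 ≈ 0.3598.

Δc ≈ 0.360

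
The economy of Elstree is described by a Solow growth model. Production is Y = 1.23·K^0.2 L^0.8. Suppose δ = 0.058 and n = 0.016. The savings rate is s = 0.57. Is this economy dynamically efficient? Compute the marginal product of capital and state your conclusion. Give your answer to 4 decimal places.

dynamically inefficient; MPK ≈ 0.0260

Capital per worker breaks even when investment replaces (n + δ)·k; here n + δ = 0.074.
Steady-state k*: s·A·k^0.2 = 0.074·k gives k* = (0.57·1.23/0.074)^(1/0.8) ≈ 16.6221.
MPK = 0.2·1.23·16.6221^(-0.8) ≈ 0.0260.
MPK < n+δ = 0.074, so the economy is dynamically inefficient (over-saving).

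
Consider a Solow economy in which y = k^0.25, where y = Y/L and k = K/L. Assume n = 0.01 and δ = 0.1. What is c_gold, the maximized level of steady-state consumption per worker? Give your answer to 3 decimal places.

The effective depreciation rate is n + δ = 0.01 + 0.1 = 0.11.
At the golden rule the marginal product of capital equals n+δ: 0.25·k^(0.25−1) = 0.11. Solving, k_gold = (0.25/0.11)^(1/0.75) ≈ 2.9881.
y_gold = 2.9881^0.25 ≈ 1.3148.
c_gold = y_gold − (n+δ)·k_gold = 1.3148 − 0.11·2.9881 ≈ 0.9861.

c_gold ≈ 0.986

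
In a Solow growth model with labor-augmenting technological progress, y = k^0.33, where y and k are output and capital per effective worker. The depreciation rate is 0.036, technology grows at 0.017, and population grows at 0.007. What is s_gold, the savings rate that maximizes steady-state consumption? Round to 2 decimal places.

s_gold = 0.33

The effective depreciation rate is n + g + δ = 0.007 + 0.017 + 0.036 = 0.06.
At the golden rule MPK = n+g+δ, and in any Cobb-Douglas steady state s = (n+g+δ)·k/y = MPK·k/y = capital's share 0.33.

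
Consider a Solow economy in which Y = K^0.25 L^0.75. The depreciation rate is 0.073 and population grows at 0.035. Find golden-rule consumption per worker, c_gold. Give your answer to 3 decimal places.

n + δ = 0.035 + 0.073 = 0.108.
At the golden rule the marginal product of capital equals n+δ: 0.25·k^(0.25−1) = 0.108. Solving, k_gold = (0.25/0.108)^(1/0.75) ≈ 3.0621.
y_gold = 3.0621^0.25 ≈ 1.3228.
c_gold = y_gold − (n+δ)·k_gold = 1.3228 − 0.108·3.0621 ≈ 0.9921.

c_gold ≈ 0.992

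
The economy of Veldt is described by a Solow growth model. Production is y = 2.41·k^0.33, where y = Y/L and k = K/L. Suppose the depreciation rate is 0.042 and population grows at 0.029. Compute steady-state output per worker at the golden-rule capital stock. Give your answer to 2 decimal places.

The effective depreciation rate is n + δ = 0.029 + 0.042 = 0.071.
Setting f'(k) = n+δ gives 0.33·2.41·k^(0.33−1) = 0.071, hence k_gold = (0.33·2.41/0.071)^(1/0.67) ≈ 36.8196.
Output: y_gold = 2.41·k_gold^0.33 = 2.41·36.8196^0.33 ≈ 7.9218.

y_gold ≈ 7.92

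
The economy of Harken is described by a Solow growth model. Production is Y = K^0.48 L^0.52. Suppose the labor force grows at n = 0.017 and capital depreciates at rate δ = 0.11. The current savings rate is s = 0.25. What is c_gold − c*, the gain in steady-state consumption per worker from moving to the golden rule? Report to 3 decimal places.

Capital per worker breaks even when investment replaces (n + δ)·k; here n + δ = 0.127.
Current steady state (s = 0.25): k* = (0.25/0.127)^(1/0.52) ≈ 3.6783, y* = 3.6783^0.48 ≈ 1.8686, c* = (1−0.25)·1.8686 ≈ 1.4014.
Maximizing c = f(k) − (n+δ)·k gives f'(k) = n+δ, i.e. 0.48·k^(0.48−1) = 0.127, so k_gold = (0.48/0.127)^(1/0.52) ≈ 12.8961.
y_gold = 12.8961^0.48 ≈ 3.4121, c_gold = y_gold − 0.127·k_gold ≈ 1.7743.
Gain: Δc = 1.7743 − 1.4014 ≈ 0.3729.

Δc ≈ 0.373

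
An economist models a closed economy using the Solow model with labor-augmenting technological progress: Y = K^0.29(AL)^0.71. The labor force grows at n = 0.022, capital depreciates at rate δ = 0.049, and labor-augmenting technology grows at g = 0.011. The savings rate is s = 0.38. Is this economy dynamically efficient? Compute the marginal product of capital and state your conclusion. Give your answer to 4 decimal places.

Capital per effective worker breaks even when investment replaces (n + g + δ)·k; here n + g + δ = 0.082.
Steady-state k*: s·k^0.29 = 0.082·k gives k* = (0.38/0.082)^(1/0.71) ≈ 8.6693.
MPK = 0.29·8.6693^(-0.71) ≈ 0.0626.
MPK < n+g+δ = 0.082, so the economy is dynamically inefficient (over-saving).

dynamically inefficient; MPK ≈ 0.0626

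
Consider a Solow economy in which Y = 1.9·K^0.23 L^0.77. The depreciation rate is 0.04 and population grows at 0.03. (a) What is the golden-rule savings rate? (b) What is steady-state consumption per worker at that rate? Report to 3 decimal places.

(a) s_gold = 0.230; (b) c_gold ≈ 2.528

Break-even investment rate: n + δ = 0.03 + 0.04 = 0.07.
For Cobb-Douglas, s_gold equals capital's share: s_gold = 0.23.
Golden rule sets MPK = n+δ: 0.23·1.9·k^(0.23−1) = 0.07, so k_gold = (0.23·1.9/0.07)^(1/0.77) ≈ 10.7886.
y_gold = 1.9·10.7886^0.23 ≈ 3.2835; c_gold = (1−0.23)·y_gold ≈ 2.5283.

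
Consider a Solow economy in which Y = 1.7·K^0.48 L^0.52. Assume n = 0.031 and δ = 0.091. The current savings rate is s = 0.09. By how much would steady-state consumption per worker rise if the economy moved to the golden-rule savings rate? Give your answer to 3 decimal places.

The effective depreciation rate is n + δ = 0.031 + 0.091 = 0.122.
Current steady state (s = 0.09): k* = (0.09·1.7/0.122)^(1/0.52) ≈ 1.5456, y* = 1.7·1.5456^0.48 ≈ 2.0952, c* = (1−0.09)·2.0952 ≈ 1.9066.
Maximizing c = f(k) − (n+δ)·k gives f'(k) = n+δ, i.e. 0.48·1.7·k^(0.48−1) = 0.122, so k_gold = (0.48·1.7/0.122)^(1/0.52) ≈ 38.6522.
y_gold = 1.7·38.6522^0.48 ≈ 9.8241, c_gold = y_gold − 0.122·k_gold ≈ 5.1085.
Gain: Δc = 5.1085 − 1.9066 ≈ 3.2019.

Δc ≈ 3.202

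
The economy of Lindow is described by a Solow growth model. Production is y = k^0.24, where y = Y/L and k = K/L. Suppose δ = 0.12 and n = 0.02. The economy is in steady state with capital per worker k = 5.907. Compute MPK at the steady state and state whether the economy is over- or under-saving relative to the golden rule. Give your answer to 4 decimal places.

The effective depreciation rate is n + δ = 0.02 + 0.12 = 0.14.
MPK = 0.24·k^(0.24−1) = 0.24·5.907^(-0.76) ≈ 0.0622.
MPK < 0.14, so the economy is dynamically inefficient (over-saving).

over-saving; MPK ≈ 0.0622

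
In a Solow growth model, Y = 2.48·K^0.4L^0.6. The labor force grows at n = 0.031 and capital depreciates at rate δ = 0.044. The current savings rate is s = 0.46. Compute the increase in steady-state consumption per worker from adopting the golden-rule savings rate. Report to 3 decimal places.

n + δ = 0.031 + 0.044 = 0.075.
Current steady state (s = 0.46): k* = (0.46·2.48/0.075)^(1/0.6) ≈ 93.3785, y* = 2.48·93.3785^0.4 ≈ 15.2248, c* = (1−0.46)·15.2248 ≈ 8.2214.
Maximizing c = f(k) − (n+δ)·k gives f'(k) = n+δ, i.e. 0.4·2.48·k^(0.4−1) = 0.075, so k_gold = (0.4·2.48/0.075)^(1/0.6) ≈ 73.9748.
y_gold = 2.48·73.9748^0.4 ≈ 13.8703, c_gold = y_gold − 0.075·k_gold ≈ 8.3222.
Gain: Δc = 8.3222 − 8.2214 ≈ 0.1008.

Δc ≈ 0.101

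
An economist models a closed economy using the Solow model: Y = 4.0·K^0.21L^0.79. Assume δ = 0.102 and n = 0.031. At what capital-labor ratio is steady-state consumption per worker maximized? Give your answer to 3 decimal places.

n + δ = 0.031 + 0.102 = 0.133.
At the golden rule the marginal product of capital equals n+δ: 0.21·4.0·k^(0.21−1) = 0.133. Solving, k_gold = (0.21·4.0/0.133)^(1/0.79) ≈ 10.3086.

k_gold ≈ 10.309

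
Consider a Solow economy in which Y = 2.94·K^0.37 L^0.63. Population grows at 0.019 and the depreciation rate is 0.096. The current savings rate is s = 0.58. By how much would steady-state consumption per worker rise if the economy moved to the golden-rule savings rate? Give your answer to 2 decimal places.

Δc ≈ 0.91

The effective depreciation rate is n + δ = 0.019 + 0.096 = 0.115.
Current steady state (s = 0.58): k* = (0.58·2.94/0.115)^(1/0.63) ≈ 72.2525, y* = 2.94·72.2525^0.37 ≈ 14.3259, c* = (1−0.58)·14.3259 ≈ 6.0169.
At the golden rule the marginal product of capital equals n+δ: 0.37·2.94·k^(0.37−1) = 0.115. Solving, k_gold = (0.37·2.94/0.115)^(1/0.63) ≈ 35.3973.
y_gold = 2.94·35.3973^0.37 ≈ 11.0019, c_gold = y_gold − 0.115·k_gold ≈ 6.9312.
Gain: Δc = 6.9312 − 6.0169 ≈ 0.9143.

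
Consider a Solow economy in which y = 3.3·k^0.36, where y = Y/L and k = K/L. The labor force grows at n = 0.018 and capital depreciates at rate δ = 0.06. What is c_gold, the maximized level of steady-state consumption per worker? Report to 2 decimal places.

Break-even investment rate: n + δ = 0.018 + 0.06 = 0.078.
At the golden rule the marginal product of capital equals n+δ: 0.36·3.3·k^(0.36−1) = 0.078. Solving, k_gold = (0.36·3.3/0.078)^(1/0.64) ≈ 70.4698.
y_gold = 3.3·70.4698^0.36 ≈ 15.2685.
c_gold = y_gold − (n+δ)·k_gold = 15.2685 − 0.078·70.4698 ≈ 9.7718.

c_gold ≈ 9.77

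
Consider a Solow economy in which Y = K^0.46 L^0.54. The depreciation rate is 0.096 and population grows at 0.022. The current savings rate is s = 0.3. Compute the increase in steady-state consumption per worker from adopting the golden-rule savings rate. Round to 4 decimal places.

n + δ = 0.022 + 0.096 = 0.118.
Current steady state (s = 0.3): k* = (0.3/0.118)^(1/0.54) ≈ 5.6292, y* = 5.6292^0.46 ≈ 2.2141, c* = (1−0.3)·2.2141 ≈ 1.5499.
Setting f'(k) = n+δ gives 0.46·k^(0.46−1) = 0.118, hence k_gold = (0.46/0.118)^(1/0.54) ≈ 12.4227.
y_gold = 12.4227^0.46 ≈ 3.1867, c_gold = y_gold − 0.118·k_gold ≈ 1.7208.
Gain: Δc = 1.7208 − 1.5499 ≈ 0.1709.

Δc ≈ 0.1709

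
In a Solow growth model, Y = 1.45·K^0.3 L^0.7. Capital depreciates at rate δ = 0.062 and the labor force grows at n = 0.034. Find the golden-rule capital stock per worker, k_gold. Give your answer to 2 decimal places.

k_gold ≈ 8.66

Capital per worker breaks even when investment replaces (n + δ)·k; here n + δ = 0.096.
Golden rule sets MPK = n+δ: 0.3·1.45·k^(0.3−1) = 0.096, so k_gold = (0.3·1.45/0.096)^(1/0.7) ≈ 8.6587.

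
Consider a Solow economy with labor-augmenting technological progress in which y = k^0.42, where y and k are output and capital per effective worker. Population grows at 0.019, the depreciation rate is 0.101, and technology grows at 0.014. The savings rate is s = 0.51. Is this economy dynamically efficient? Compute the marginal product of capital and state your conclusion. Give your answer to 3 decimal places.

Break-even investment rate: n + g + δ = 0.019 + 0.014 + 0.101 = 0.134.
Steady-state k*: s·k^0.42 = 0.134·k gives k* = (0.51/0.134)^(1/0.58) ≈ 10.0185.
MPK = 0.42·10.0185^(-0.58) ≈ 0.1104.
MPK < n+g+δ = 0.134, so the economy is dynamically inefficient (over-saving).

dynamically inefficient; MPK ≈ 0.110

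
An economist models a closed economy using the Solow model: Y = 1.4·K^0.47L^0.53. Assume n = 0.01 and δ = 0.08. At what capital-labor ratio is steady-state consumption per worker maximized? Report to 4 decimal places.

The effective depreciation rate is n + δ = 0.01 + 0.08 = 0.09.
Maximizing c = f(k) − (n+δ)·k gives f'(k) = n+δ, i.e. 0.47·1.4·k^(0.47−1) = 0.09, so k_gold = (0.47·1.4/0.09)^(1/0.53) ≈ 42.6734.

k_gold ≈ 42.6734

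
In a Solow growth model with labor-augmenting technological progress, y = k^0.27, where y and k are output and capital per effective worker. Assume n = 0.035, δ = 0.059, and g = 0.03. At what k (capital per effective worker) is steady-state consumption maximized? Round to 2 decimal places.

n + g + δ = 0.035 + 0.03 + 0.059 = 0.124.
Golden rule sets MPK = n+g+δ: 0.27·k^(0.27−1) = 0.124, so k_gold = (0.27/0.124)^(1/0.73) ≈ 2.9036.

k_gold ≈ 2.90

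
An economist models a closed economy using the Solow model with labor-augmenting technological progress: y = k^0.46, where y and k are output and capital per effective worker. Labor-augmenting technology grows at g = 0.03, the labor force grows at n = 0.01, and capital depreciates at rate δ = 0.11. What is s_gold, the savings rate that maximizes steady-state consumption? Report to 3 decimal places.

s_gold = 0.460

Capital per effective worker breaks even when investment replaces (n + g + δ)·k; here n + g + δ = 0.15.
At the golden rule MPK = n+g+δ, and in any Cobb-Douglas steady state s = (n+g+δ)·k/y = MPK·k/y = capital's share 0.46.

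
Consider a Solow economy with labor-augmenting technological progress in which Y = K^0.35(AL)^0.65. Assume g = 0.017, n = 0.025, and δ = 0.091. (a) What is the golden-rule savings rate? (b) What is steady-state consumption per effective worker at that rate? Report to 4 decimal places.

Capital per effective worker breaks even when investment replaces (n + g + δ)·k; here n + g + δ = 0.133.
For Cobb-Douglas, s_gold equals capital's share: s_gold = 0.35.
Setting f'(k) = n+g+δ gives 0.35·k^(0.35−1) = 0.133, hence k_gold = (0.35/0.133)^(1/0.65) ≈ 4.4308.
y_gold = 4.4308^0.35 ≈ 1.6837; c_gold = (1−0.35)·y_gold ≈ 1.0944.

(a) s_gold = 0.3500; (b) c_gold ≈ 1.0944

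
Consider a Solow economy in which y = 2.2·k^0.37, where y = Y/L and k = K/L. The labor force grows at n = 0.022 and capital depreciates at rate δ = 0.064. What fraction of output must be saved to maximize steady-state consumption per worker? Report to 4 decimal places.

n + δ = 0.022 + 0.064 = 0.086.
At the golden rule MPK = n+δ, and in any Cobb-Douglas steady state s = (n+δ)·k/y = MPK·k/y = capital's share 0.37.

s_gold = 0.3700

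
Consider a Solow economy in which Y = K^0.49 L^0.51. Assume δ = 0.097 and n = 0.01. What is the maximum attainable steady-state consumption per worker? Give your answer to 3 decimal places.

Break-even investment rate: n + δ = 0.01 + 0.097 = 0.107.
Golden rule sets MPK = n+δ: 0.49·k^(0.49−1) = 0.107, so k_gold = (0.49/0.107)^(1/0.51) ≈ 19.7565.
y_gold = 19.7565^0.49 ≈ 4.3142.
c_gold = y_gold − (n+δ)·k_gold = 4.3142 − 0.107·19.7565 ≈ 2.2002.

c_gold ≈ 2.200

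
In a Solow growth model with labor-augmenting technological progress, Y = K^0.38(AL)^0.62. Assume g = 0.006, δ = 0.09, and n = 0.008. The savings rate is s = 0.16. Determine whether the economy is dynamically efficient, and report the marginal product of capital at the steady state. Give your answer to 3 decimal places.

Break-even investment rate: n + g + δ = 0.008 + 0.006 + 0.09 = 0.104.
Steady-state k*: s·k^0.38 = 0.104·k gives k* = (0.16/0.104)^(1/0.62) ≈ 2.0033.
MPK = 0.38·2.0033^(-0.62) ≈ 0.2470.
MPK > n+g+δ = 0.104, so the economy is dynamically efficient (under-saving).

dynamically efficient; MPK ≈ 0.247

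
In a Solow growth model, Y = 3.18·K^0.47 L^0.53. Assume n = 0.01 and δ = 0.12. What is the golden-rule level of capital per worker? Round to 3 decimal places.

The effective depreciation rate is n + δ = 0.01 + 0.12 = 0.13.
Setting f'(k) = n+δ gives 0.47·3.18·k^(0.47−1) = 0.13, hence k_gold = (0.47·3.18/0.13)^(1/0.53) ≈ 100.2530.

k_gold ≈ 100.253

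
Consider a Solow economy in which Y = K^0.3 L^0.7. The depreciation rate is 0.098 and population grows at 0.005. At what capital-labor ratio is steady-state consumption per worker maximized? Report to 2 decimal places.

k_gold ≈ 4.61

The effective depreciation rate is n + δ = 0.005 + 0.098 = 0.103.
At the golden rule the marginal product of capital equals n+δ: 0.3·k^(0.3−1) = 0.103. Solving, k_gold = (0.3/0.103)^(1/0.7) ≈ 4.6054.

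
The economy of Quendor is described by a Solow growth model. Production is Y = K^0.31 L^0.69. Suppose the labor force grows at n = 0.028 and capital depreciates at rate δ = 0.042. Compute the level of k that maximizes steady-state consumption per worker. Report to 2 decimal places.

k_gold ≈ 8.64

The effective depreciation rate is n + δ = 0.028 + 0.042 = 0.07.
Setting f'(k) = n+δ gives 0.31·k^(0.31−1) = 0.07, hence k_gold = (0.31/0.07)^(1/0.69) ≈ 8.6420.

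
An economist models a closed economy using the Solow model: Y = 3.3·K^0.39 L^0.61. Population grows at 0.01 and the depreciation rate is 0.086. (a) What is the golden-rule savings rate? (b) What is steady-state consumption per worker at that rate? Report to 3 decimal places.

Break-even investment rate: n + δ = 0.01 + 0.086 = 0.096.
For Cobb-Douglas, s_gold equals capital's share: s_gold = 0.39.
Maximizing c = f(k) − (n+δ)·k gives f'(k) = n+δ, i.e. 0.39·3.3·k^(0.39−1) = 0.096, so k_gold = (0.39·3.3/0.096)^(1/0.61) ≈ 70.4766.
y_gold = 3.3·70.4766^0.39 ≈ 17.3481; c_gold = (1−0.39)·y_gold ≈ 10.5823.

(a) s_gold = 0.390; (b) c_gold ≈ 10.582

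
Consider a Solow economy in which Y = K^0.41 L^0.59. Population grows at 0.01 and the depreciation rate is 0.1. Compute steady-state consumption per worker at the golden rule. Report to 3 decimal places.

c_gold ≈ 1.472

Capital per worker breaks even when investment replaces (n + δ)·k; here n + δ = 0.11.
Setting f'(k) = n+δ gives 0.41·k^(0.41−1) = 0.11, hence k_gold = (0.41/0.11)^(1/0.59) ≈ 9.2995.
y_gold = 9.2995^0.41 ≈ 2.4950.
c_gold = y_gold − (n+δ)·k_gold = 2.4950 − 0.11·9.2995 ≈ 1.4720.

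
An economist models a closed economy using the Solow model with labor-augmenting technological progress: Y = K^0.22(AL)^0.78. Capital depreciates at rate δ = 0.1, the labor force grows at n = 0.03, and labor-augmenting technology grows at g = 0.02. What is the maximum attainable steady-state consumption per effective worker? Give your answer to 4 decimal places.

The effective depreciation rate is n + g + δ = 0.03 + 0.02 + 0.1 = 0.15.
At the golden rule the marginal product of capital equals n+g+δ: 0.22·k^(0.22−1) = 0.15. Solving, k_gold = (0.22/0.15)^(1/0.78) ≈ 1.6340.
y_gold = 1.6340^0.22 ≈ 1.1141.
c_gold = y_gold − (n+g+δ)·k_gold = 1.1141 − 0.15·1.6340 ≈ 0.8690.

c_gold ≈ 0.8690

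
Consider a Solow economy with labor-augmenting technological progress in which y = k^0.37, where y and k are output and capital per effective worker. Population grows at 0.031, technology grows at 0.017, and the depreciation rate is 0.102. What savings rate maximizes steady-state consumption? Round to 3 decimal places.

s_gold = 0.370

The effective depreciation rate is n + g + δ = 0.031 + 0.017 + 0.102 = 0.15.
At the golden rule MPK = n+g+δ, and in any Cobb-Douglas steady state s = (n+g+δ)·k/y = MPK·k/y = capital's share 0.37.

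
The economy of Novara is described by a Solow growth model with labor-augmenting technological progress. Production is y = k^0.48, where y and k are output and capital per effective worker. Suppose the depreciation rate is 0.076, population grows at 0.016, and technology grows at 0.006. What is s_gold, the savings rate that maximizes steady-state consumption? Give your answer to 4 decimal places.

n + g + δ = 0.016 + 0.006 + 0.076 = 0.098.
At the golden rule MPK = n+g+δ, and in any Cobb-Douglas steady state s = (n+g+δ)·k/y = MPK·k/y = capital's share 0.48.

s_gold = 0.4800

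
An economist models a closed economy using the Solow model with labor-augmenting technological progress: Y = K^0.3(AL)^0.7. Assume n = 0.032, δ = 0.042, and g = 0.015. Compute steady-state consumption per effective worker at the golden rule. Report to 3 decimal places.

c_gold ≈ 1.178

The effective depreciation rate is n + g + δ = 0.032 + 0.015 + 0.042 = 0.089.
Golden rule sets MPK = n+g+δ: 0.3·k^(0.3−1) = 0.089, so k_gold = (0.3/0.089)^(1/0.7) ≈ 5.6742.
y_gold = 5.6742^0.3 ≈ 1.6833.
c_gold = y_gold − (n+g+δ)·k_gold = 1.6833 − 0.089·5.6742 ≈ 1.1783.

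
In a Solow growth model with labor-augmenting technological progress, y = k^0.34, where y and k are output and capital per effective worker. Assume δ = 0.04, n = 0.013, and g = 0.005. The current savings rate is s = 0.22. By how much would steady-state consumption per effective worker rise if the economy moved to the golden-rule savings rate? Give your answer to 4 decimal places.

Δc ≈ 0.0913

The effective depreciation rate is n + g + δ = 0.013 + 0.005 + 0.04 = 0.058.
Current steady state (s = 0.22): k* = (0.22/0.058)^(1/0.66) ≈ 7.5381, y* = 7.5381^0.34 ≈ 1.9873, c* = (1−0.22)·1.9873 ≈ 1.5501.
Golden rule sets MPK = n+g+δ: 0.34·k^(0.34−1) = 0.058, so k_gold = (0.34/0.058)^(1/0.66) ≈ 14.5785.
y_gold = 14.5785^0.34 ≈ 2.4869, c_gold = y_gold − 0.058·k_gold ≈ 1.6414.
Gain: Δc = 1.6414 − 1.5501 ≈ 0.0913.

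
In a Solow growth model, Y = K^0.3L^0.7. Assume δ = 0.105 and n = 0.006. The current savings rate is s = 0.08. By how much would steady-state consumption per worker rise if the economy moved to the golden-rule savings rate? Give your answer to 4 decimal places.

The effective depreciation rate is n + δ = 0.006 + 0.105 = 0.111.
Current steady state (s = 0.08): k* = (0.08/0.111)^(1/0.7) ≈ 0.6263, y* = 0.6263^0.3 ≈ 0.8690, c* = (1−0.08)·0.8690 ≈ 0.7995.
Golden rule sets MPK = n+δ: 0.3·k^(0.3−1) = 0.111, so k_gold = (0.3/0.111)^(1/0.7) ≈ 4.1386.
y_gold = 4.1386^0.3 ≈ 1.5313, c_gold = y_gold − 0.111·k_gold ≈ 1.0719.
Gain: Δc = 1.0719 − 0.7995 ≈ 0.2724.

Δc ≈ 0.2724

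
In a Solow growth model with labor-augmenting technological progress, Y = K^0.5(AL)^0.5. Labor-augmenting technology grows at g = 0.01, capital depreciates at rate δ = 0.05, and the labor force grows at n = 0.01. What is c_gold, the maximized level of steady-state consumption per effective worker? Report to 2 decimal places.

c_gold ≈ 3.57

Capital per effective worker breaks even when investment replaces (n + g + δ)·k; here n + g + δ = 0.07.
Maximizing c = f(k) − (n+g+δ)·k gives f'(k) = n+g+δ, i.e. 0.5·k^(0.5−1) = 0.07, so k_gold = (0.5/0.07)^(1/0.5) ≈ 51.0204.
y_gold = 51.0204^0.5 ≈ 7.1429.
c_gold = y_gold − (n+g+δ)·k_gold = 7.1429 − 0.07·51.0204 ≈ 3.5714.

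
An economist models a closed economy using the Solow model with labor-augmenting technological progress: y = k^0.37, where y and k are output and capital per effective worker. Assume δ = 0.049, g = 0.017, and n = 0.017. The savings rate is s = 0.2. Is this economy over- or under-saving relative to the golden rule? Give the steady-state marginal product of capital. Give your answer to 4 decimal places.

Break-even investment rate: n + g + δ = 0.017 + 0.017 + 0.049 = 0.083.
Steady-state k*: s·k^0.37 = 0.083·k gives k* = (0.2/0.083)^(1/0.63) ≈ 4.0390.
MPK = 0.37·4.0390^(-0.63) ≈ 0.1535.
MPK > n+g+δ = 0.083, so the economy is dynamically efficient (under-saving).

under-saving; MPK ≈ 0.1535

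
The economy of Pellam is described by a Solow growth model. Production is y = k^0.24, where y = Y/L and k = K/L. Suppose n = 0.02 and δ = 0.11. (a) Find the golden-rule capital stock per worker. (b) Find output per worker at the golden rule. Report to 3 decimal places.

(a) k_gold ≈ 2.241; (b) y_gold ≈ 1.214

n + δ = 0.02 + 0.11 = 0.13.
Golden rule sets MPK = n+δ: 0.24·k^(0.24−1) = 0.13, so k_gold = (0.24/0.13)^(1/0.76) ≈ 2.2405.
y_gold = 2.2405^0.24 ≈ 1.2136.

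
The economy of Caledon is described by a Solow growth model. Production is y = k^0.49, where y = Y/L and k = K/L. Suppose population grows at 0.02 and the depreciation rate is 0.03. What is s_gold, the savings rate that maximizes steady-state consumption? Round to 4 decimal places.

The effective depreciation rate is n + δ = 0.02 + 0.03 = 0.05.
At the golden rule MPK = n+δ, and in any Cobb-Douglas steady state s = (n+δ)·k/y = MPK·k/y = capital's share 0.49.

s_gold = 0.4900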